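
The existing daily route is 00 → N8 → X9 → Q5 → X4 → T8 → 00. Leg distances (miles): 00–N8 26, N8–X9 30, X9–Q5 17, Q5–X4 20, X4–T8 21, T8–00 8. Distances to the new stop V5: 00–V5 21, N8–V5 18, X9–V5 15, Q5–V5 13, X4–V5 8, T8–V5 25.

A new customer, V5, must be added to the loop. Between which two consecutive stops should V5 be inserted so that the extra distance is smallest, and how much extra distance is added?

Insertion cost between consecutive stops i–j is d(i,V5) + d(V5,j) − d(i,j):
  between 00 and N8: 21 + 18 − 26 = 13
  between N8 and X9: 18 + 15 − 30 = 3
  between X9 and Q5: 15 + 13 − 17 = 11
  between Q5 and X4: 13 + 8 − 20 = 1
  between X4 and T8: 8 + 25 − 21 = 12
  between T8 and 00: 25 + 21 − 8 = 38
Cheapest insertion is between Q5 and X4, adding 1.
New total = 122 + 1 = 123.

Minimum extra distance: 1 miles, inserting V5 between Q5 and X4.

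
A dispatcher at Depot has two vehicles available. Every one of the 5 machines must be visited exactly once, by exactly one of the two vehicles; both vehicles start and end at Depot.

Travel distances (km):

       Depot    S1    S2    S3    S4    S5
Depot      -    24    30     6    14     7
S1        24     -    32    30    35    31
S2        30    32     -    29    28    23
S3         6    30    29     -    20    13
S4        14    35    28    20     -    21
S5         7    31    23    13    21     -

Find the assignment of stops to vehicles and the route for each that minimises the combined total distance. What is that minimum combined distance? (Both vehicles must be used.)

Check every non-empty split of the stops between the two vehicles; for each half take its own optimal tour:
  {S1} + {S2, S3, S4, S5}: 48 + 84 = 132
  {S2} + {S1, S3, S4, S5}: 60 + 99 = 159
  {S1, S2} + {S3, S4, S5}: 86 + 54 = 140
  {S3} + {S1, S2, S4, S5}: 12 + 111 = 123
  {S1, S3} + {S2, S4, S5}: 60 + 72 = 132
  {S2, S3} + {S1, S4, S5}: 65 + 87 = 152
  … (15 splits in total)
Best: vehicle 1 Depot → S3 → Depot = 12; vehicle 2 Depot → S4 → S1 → S2 → S5 → Depot = 111; combined 123.

123 km — the smallest possible combined total.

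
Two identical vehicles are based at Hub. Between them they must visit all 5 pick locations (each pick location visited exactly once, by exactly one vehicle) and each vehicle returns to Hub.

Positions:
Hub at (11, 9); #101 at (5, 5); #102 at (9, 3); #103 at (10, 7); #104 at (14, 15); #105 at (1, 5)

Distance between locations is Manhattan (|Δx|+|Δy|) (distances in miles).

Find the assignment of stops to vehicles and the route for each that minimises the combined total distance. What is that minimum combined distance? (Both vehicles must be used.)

50 miles — the smallest possible combined total.

There are 2^4 − 1 = 15 ways to divide the 5 stops into two non-empty groups. For each, the best each vehicle can do is its own shortest tour through its group:
  {#101} + {#102, #103, #104, #105}: 20 + 50 = 70
  {#102} + {#101, #103, #104, #105}: 16 + 46 = 62
  {#101, #102} + {#103, #104, #105}: 24 + 46 = 70
  {#103} + {#101, #102, #104, #105}: 6 + 50 = 56
  {#101, #103} + {#102, #104, #105}: 20 + 50 = 70
  {#102, #103} + {#101, #104, #105}: 16 + 46 = 62
  … (15 splits in total)
  {#104} + {#101, #102, #103, #105}: 18 + 32 = 50  ← best
Best: vehicle 1 Hub → #104 → Hub = 18; vehicle 2 Hub → #101 → #105 → #102 → #103 → Hub = 32; combined 50.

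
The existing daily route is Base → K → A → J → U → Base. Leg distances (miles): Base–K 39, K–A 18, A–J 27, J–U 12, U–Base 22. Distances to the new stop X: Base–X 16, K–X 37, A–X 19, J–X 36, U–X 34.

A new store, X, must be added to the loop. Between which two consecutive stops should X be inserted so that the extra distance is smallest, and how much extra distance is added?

Minimum extra distance: 14 miles, inserting X between Base and K.

Insertion cost between consecutive stops i–j is d(i,X) + d(X,j) − d(i,j):
  between Base and K: 16 + 37 − 39 = 14
  between K and A: 37 + 19 − 18 = 38
  between A and J: 19 + 36 − 27 = 28
  between J and U: 36 + 34 − 12 = 58
  between U and Base: 34 + 16 − 22 = 28
Cheapest insertion is between Base and K, adding 14.
New total = 118 + 14 = 132.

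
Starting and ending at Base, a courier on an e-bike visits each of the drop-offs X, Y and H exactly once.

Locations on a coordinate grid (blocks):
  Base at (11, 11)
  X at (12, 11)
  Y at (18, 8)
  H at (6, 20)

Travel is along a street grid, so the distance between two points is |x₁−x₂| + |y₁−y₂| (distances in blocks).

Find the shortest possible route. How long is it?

With 3 stops there are 3!/2 = 3 distinct round trips (a route and its reverse cost the same).
Base → X → Y → H → Base: 1+9+24+14 = 48
Base → X → H → Y → Base: 1+15+24+10 = 50
Base → Y → X → H → Base: 10+9+15+14 = 48
The minimum is 48.
One optimal route: Base → X → Y → H → Base (or its reverse).

48 blocks — the shortest possible round trip.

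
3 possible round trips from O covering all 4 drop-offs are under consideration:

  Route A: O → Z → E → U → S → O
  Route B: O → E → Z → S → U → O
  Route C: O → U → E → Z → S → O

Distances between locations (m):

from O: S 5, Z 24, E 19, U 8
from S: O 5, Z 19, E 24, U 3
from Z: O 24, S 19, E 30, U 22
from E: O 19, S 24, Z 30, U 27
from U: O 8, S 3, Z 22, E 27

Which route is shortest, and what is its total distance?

Shortest is Route B, total 79 m.

Route A: 24 + 30 + 27 + 3 + 5 = 89
Route B: 19 + 30 + 19 + 3 + 8 = 79
Route C: 8 + 27 + 30 + 19 + 5 = 89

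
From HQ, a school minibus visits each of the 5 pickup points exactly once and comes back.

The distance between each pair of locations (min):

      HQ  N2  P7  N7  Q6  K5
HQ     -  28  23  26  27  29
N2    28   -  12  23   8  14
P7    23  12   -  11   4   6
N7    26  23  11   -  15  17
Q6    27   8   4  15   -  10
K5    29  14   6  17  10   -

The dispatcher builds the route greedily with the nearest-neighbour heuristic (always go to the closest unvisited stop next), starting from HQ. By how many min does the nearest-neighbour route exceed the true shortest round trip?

Excess over optimum: 3 min.

From HQ: P7=23, N7=26, Q6=27, N2=28, K5=29 → choose P7 (23).
From P7: Q6=4, K5=6, N7=11, N2=12 → choose Q6 (4).
From Q6: N2=8, K5=10, N7=15 → choose N2 (8).
From N2: K5=14, N7=23 → choose K5 (14).
From K5: N7=17 → choose N7 (17).
NN route HQ → P7 → Q6 → N2 → K5 → N7 → HQ costs 92.
Optimal: HQ → N2 → Q6 → P7 → K5 → N7 → HQ costs 89 (by enumerating all 60 distinct tours).
Excess = 92 − 89 = 3.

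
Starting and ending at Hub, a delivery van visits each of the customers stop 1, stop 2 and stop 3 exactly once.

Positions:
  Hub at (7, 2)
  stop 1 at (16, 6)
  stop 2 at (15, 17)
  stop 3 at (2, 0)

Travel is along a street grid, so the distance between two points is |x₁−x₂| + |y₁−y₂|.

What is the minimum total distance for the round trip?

Minimum total distance: 62.

Hub-stop 1-stop 2-stop 3-Hub: 13+12+30+7 = 62
Hub-stop 1-stop 3-stop 2-Hub: 13+20+30+23 = 86
Hub-stop 2-stop 1-stop 3-Hub: 23+12+20+7 = 62
The minimum is 62.
One optimal route: Hub → stop 1 → stop 2 → stop 3 → Hub (or its reverse).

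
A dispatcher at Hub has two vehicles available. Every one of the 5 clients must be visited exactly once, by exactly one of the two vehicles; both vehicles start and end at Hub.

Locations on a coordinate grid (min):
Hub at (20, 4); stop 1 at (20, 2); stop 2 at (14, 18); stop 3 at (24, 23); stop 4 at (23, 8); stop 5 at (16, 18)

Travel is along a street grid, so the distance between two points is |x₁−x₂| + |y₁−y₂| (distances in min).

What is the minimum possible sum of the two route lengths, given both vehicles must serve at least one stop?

There are 2^4 − 1 = 15 ways to divide the 5 stops into two non-empty groups. For each, the best each vehicle can do is its own shortest tour through its group:
  {stop 1} + {stop 2, stop 3, stop 4, stop 5}: 4 + 58 = 62
  {stop 2} + {stop 1, stop 3, stop 4, stop 5}: 40 + 58 = 98
  {stop 1, stop 2} + {stop 3, stop 4, stop 5}: 44 + 54 = 98
  {stop 3} + {stop 1, stop 2, stop 4, stop 5}: 46 + 50 = 96
  {stop 1, stop 3} + {stop 2, stop 4, stop 5}: 50 + 46 = 96
  {stop 2, stop 3} + {stop 1, stop 4, stop 5}: 58 + 46 = 104
  … (15 splits in total)
Best: vehicle 1 Hub → stop 1 → Hub = 4; vehicle 2 Hub → stop 2 → stop 5 → stop 3 → stop 4 → Hub = 58; combined 62.

Minimum combined distance: 62 min.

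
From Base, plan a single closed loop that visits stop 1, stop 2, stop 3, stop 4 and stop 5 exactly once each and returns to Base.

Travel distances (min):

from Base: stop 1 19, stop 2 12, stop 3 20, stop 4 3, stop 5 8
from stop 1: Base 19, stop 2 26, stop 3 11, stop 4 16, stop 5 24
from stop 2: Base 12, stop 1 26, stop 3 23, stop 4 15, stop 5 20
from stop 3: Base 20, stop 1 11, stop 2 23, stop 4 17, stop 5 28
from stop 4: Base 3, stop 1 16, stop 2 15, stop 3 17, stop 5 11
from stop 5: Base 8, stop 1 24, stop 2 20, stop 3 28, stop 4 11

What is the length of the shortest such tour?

Minimum total distance: 81 min.

With 5 stops there are 5!/2 = 60 distinct round trips (a route and its reverse cost the same).
Base-stop 1-stop 2-stop 3-stop 4-stop 5-Base: 19+26+23+17+11+8 = 104
Base-stop 1-stop 2-stop 3-stop 5-stop 4-Base: 19+26+23+28+11+3 = 110
Base-stop 1-stop 2-stop 4-stop 3-stop 5-Base: 19+26+15+17+28+8 = 113
Base-stop 1-stop 2-stop 4-stop 5-stop 3-Base: 19+26+15+11+28+20 = 119
Base-stop 1-stop 2-stop 5-stop 3-stop 4-Base: 19+26+20+28+17+3 = 113
Base-stop 1-stop 2-stop 5-stop 4-stop 3-Base: 19+26+20+11+17+20 = 113
Base-stop 1-stop 3-stop 2-stop 4-stop 5-Base: 19+11+23+15+11+8 = 87
Base-stop 1-stop 3-stop 2-stop 5-stop 4-Base: 19+11+23+20+11+3 = 87
Base-stop 1-stop 3-stop 4-stop 2-stop 5-Base: 19+11+17+15+20+8 = 90
Base-stop 1-stop 3-stop 4-stop 5-stop 2-Base: 19+11+17+11+20+12 = 90
Base-stop 1-stop 3-stop 5-stop 2-stop 4-Base: 19+11+28+20+15+3 = 96
Base-stop 1-stop 3-stop 5-stop 4-stop 2-Base: 19+11+28+11+15+12 = 96
Base-stop 1-stop 4-stop 2-stop 3-stop 5-Base: 19+16+15+23+28+8 = 109
Base-stop 1-stop 4-stop 2-stop 5-stop 3-Base: 19+16+15+20+28+20 = 118
… (46 more)
Base-stop 2-stop 3-stop 1-stop 4-stop 5-Base: 12+23+11+16+11+8 = 81  ← best
The minimum is 81.
One optimal route: Base → stop 2 → stop 3 → stop 1 → stop 4 → stop 5 → Base (or its reverse).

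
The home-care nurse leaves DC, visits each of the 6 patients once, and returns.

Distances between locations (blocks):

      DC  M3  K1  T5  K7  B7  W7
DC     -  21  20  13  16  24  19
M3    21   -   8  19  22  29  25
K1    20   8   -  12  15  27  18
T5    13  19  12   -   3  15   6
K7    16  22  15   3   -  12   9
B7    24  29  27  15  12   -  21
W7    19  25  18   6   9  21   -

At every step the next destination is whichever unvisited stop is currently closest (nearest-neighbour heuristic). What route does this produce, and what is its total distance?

At DC the remaining stops are T5 13, K7 16, W7 19, K1 20, M3 21, B7 24; go to T5.
At T5 the remaining stops are K7 3, W7 6, K1 12, B7 15, M3 19; go to K7.
At K7 the remaining stops are W7 9, B7 12, K1 15, M3 22; go to W7.
At W7 the remaining stops are K1 18, B7 21, M3 25; go to K1.
At K1 the remaining stops are M3 8, B7 27; go to M3.
At M3 the remaining stops are B7 29; go to B7.
Return B7→DC: 24.
Total = 13 + 3 + 9 + 18 + 8 + 29 + 24 = 104.

104 blocks along DC → T5 → K7 → W7 → K1 → M3 → B7 → DC.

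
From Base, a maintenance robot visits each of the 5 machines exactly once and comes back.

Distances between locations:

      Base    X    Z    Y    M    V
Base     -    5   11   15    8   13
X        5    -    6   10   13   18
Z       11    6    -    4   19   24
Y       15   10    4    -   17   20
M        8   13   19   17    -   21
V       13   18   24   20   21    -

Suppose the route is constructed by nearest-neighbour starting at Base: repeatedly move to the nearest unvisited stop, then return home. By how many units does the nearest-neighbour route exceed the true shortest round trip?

Base: X=5, M=8, Z=11, V=13, Y=15 ⇒ X
X: Z=6, Y=10, M=13, V=18 ⇒ Z
Z: Y=4, M=19, V=24 ⇒ Y
Y: M=17, V=20 ⇒ M
M: V=21 ⇒ V
NN route Base → X → Z → Y → M → V → Base costs 66.
Optimal: Base → X → Z → Y → V → M → Base costs 64 (by enumerating all 60 distinct tours).
Excess = 66 − 64 = 2.

2 longer than the optimal tour.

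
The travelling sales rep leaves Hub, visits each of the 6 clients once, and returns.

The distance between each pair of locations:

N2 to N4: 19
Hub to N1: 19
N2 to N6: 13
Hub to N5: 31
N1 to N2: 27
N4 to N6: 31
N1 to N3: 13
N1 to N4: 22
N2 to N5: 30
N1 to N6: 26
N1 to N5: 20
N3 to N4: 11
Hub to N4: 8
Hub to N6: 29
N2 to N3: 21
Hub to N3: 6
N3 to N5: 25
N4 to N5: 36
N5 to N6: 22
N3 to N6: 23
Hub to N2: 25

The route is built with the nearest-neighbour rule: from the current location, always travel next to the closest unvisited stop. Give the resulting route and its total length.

Hub → [N3:6 / N4:8 / N1:19 / N2:25 / N6:29 / N5:31] → N3 (6)
N3 → [N4:11 / N1:13 / N2:21 / N6:23 / N5:25] → N4 (11)
N4 → [N2:19 / N1:22 / N6:31 / N5:36] → N2 (19)
N2 → [N6:13 / N1:27 / N5:30] → N6 (13)
N6 → [N5:22 / N1:26] → N5 (22)
N5 → [N1:20] → N1 (20)
Return N1→Hub: 19.
Total = 6 + 11 + 19 + 13 + 22 + 20 + 19 = 110.

110 along Hub → N3 → N4 → N2 → N6 → N5 → N1 → Hub.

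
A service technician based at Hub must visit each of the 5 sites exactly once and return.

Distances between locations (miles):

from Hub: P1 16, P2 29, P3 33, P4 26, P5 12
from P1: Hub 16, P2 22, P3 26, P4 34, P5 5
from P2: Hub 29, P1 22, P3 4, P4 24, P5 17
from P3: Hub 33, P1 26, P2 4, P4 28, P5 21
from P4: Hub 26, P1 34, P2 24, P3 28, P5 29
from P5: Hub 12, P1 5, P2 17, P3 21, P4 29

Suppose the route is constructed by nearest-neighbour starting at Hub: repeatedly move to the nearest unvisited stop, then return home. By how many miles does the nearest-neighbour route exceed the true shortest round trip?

Hub: P5=12, P1=16, P4=26, P2=29, P3=33 ⇒ P5
P5: P1=5, P2=17, P3=21, P4=29 ⇒ P1
P1: P2=22, P3=26, P4=34 ⇒ P2
P2: P3=4, P4=24 ⇒ P3
P3: P4=28 ⇒ P4
NN route Hub → P5 → P1 → P2 → P3 → P4 → Hub costs 97.
Optimal: Hub → P1 → P5 → P2 → P3 → P4 → Hub costs 96 (by enumerating all 60 distinct tours).
Excess = 97 − 96 = 1.

The nearest-neighbour route is 1 miles longer than optimal.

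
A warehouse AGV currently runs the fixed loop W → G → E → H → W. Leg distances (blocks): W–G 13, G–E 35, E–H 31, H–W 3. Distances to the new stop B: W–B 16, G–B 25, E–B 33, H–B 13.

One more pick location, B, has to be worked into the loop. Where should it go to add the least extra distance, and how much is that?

Insertion cost between consecutive stops i–j is d(i,B) + d(B,j) − d(i,j):
  between W and G: 16 + 25 − 13 = 28
  between G and E: 25 + 33 − 35 = 23
  between E and H: 33 + 13 − 31 = 15
  between H and W: 13 + 16 − 3 = 26
Cheapest insertion is between E and H, adding 15.
New total = 82 + 15 = 97.

+15 blocks — insert B between E and H.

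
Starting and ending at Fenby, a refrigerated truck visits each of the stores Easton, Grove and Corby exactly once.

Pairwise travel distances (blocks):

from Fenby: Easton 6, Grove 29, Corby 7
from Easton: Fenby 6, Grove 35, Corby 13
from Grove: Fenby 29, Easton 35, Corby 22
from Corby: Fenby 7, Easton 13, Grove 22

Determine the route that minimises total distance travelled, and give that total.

Shortest round trip = 70 blocks.

There are 3 distinct closed tours to check (reversals are equivalent).
Fenby → Easton → Grove → Corby → Fenby: 6+35+22+7 = 70
Fenby → Easton → Corby → Grove → Fenby: 6+13+22+29 = 70
Fenby → Grove → Easton → Corby → Fenby: 29+35+13+7 = 84
The minimum is 70.
One optimal route: Fenby → Easton → Grove → Corby → Fenby (or its reverse).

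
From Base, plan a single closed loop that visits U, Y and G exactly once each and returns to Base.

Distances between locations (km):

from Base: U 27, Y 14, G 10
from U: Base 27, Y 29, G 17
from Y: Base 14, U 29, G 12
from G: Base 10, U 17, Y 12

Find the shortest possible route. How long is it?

There are 3 distinct closed tours to check (reversals are equivalent).
Base-U-Y-G-Base: 27+29+12+10 = 78
Base-U-G-Y-Base: 27+17+12+14 = 70
Base-Y-U-G-Base: 14+29+17+10 = 70
The minimum is 70.
One optimal route: Base → U → G → Y → Base (or its reverse).

Minimum total distance: 70 km.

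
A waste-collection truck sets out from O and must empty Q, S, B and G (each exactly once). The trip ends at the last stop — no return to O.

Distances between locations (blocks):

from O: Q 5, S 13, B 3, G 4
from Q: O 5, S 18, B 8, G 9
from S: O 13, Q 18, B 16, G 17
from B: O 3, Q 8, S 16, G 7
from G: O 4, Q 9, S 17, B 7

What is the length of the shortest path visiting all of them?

Minimum one-way distance = 37 blocks.

There are 4! = 24 possible orderings.
O→Q→S→B→G: 5+18+16+7 = 46
O→Q→S→G→B: 5+18+17+7 = 47
O→Q→B→S→G: 5+8+16+17 = 46
O→Q→B→G→S: 5+8+7+17 = 37
O→Q→G→S→B: 5+9+17+16 = 47
O→Q→G→B→S: 5+9+7+16 = 37
O→S→Q→B→G: 13+18+8+7 = 46
O→S→Q→G→B: 13+18+9+7 = 47
O→S→B→Q→G: 13+16+8+9 = 46
O→S→B→G→Q: 13+16+7+9 = 45
O→S→G→Q→B: 13+17+9+8 = 47
O→S→G→B→Q: 13+17+7+8 = 45
O→B→Q→S→G: 3+8+18+17 = 46
O→B→Q→G→S: 3+8+9+17 = 37
… (10 more)
The minimum is 37.
One shortest path: O → Q → B → G → S.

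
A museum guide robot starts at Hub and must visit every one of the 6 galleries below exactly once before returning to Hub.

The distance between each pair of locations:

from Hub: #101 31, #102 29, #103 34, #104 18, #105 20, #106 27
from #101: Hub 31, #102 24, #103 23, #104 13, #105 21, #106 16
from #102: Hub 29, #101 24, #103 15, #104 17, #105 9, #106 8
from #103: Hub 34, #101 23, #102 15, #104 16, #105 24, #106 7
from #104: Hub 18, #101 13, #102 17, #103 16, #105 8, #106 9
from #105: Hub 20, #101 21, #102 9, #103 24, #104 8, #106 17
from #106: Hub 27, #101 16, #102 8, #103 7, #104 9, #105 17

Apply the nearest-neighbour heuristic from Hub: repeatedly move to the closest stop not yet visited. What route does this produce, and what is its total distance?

Nearest-neighbour total = 104; route Hub → #104 → #105 → #102 → #106 → #103 → #101 → Hub.

At Hub the remaining stops are #104 18, #105 20, #106 27, #102 29, #101 31, #103 34; go to #104.
At #104 the remaining stops are #105 8, #106 9, #101 13, #103 16, #102 17; go to #105.
At #105 the remaining stops are #102 9, #106 17, #101 21, #103 24; go to #102.
At #102 the remaining stops are #106 8, #103 15, #101 24; go to #106.
At #106 the remaining stops are #103 7, #101 16; go to #103.
At #103 the remaining stops are #101 23; go to #101.
Return #101→Hub: 31.
Total = 18 + 8 + 9 + 8 + 7 + 23 + 31 = 104.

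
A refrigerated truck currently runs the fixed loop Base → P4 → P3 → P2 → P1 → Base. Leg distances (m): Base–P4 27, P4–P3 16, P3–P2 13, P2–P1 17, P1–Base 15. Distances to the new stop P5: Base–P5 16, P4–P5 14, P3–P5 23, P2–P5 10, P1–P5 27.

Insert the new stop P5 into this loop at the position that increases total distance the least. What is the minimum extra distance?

+3 m — insert P5 between Base and P4.

Insertion cost between consecutive stops i–j is d(i,P5) + d(P5,j) − d(i,j):
  between Base and P4: 16 + 14 − 27 = 3
  between P4 and P3: 14 + 23 − 16 = 21
  between P3 and P2: 23 + 10 − 13 = 20
  between P2 and P1: 10 + 27 − 17 = 20
  between P1 and Base: 27 + 16 − 15 = 28
Cheapest insertion is between Base and P4, adding 3.
New total = 88 + 3 = 91.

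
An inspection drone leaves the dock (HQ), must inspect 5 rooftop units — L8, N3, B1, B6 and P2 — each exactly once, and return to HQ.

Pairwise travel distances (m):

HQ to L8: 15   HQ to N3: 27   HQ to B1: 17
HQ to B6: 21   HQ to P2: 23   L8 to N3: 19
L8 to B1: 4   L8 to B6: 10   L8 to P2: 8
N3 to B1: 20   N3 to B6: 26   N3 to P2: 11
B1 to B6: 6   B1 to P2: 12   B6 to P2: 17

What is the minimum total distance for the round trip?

Shortest round trip = 77 m.

With 5 stops there are 5!/2 = 60 distinct round trips (a route and its reverse cost the same).
HQ - L8 - N3 - B1 - B6 - P2 - HQ: 15+19+20+6+17+23 = 100
HQ - L8 - N3 - B1 - P2 - B6 - HQ: 15+19+20+12+17+21 = 104
HQ - L8 - N3 - B6 - B1 - P2 - HQ: 15+19+26+6+12+23 = 101
HQ - L8 - N3 - B6 - P2 - B1 - HQ: 15+19+26+17+12+17 = 106
HQ - L8 - N3 - P2 - B1 - B6 - HQ: 15+19+11+12+6+21 = 84
HQ - L8 - N3 - P2 - B6 - B1 - HQ: 15+19+11+17+6+17 = 85
HQ - L8 - B1 - N3 - B6 - P2 - HQ: 15+4+20+26+17+23 = 105
HQ - L8 - B1 - N3 - P2 - B6 - HQ: 15+4+20+11+17+21 = 88
HQ - L8 - B1 - B6 - N3 - P2 - HQ: 15+4+6+26+11+23 = 85
HQ - L8 - B1 - B6 - P2 - N3 - HQ: 15+4+6+17+11+27 = 80
HQ - L8 - B1 - P2 - N3 - B6 - HQ: 15+4+12+11+26+21 = 89
HQ - L8 - B1 - P2 - B6 - N3 - HQ: 15+4+12+17+26+27 = 101
HQ - L8 - B6 - N3 - B1 - P2 - HQ: 15+10+26+20+12+23 = 106
HQ - L8 - B6 - N3 - P2 - B1 - HQ: 15+10+26+11+12+17 = 91
… (46 more)
HQ - N3 - P2 - L8 - B1 - B6 - HQ: 27+11+8+4+6+21 = 77  ← best
The minimum is 77.
One optimal route: HQ → N3 → P2 → L8 → B1 → B6 → HQ (or its reverse).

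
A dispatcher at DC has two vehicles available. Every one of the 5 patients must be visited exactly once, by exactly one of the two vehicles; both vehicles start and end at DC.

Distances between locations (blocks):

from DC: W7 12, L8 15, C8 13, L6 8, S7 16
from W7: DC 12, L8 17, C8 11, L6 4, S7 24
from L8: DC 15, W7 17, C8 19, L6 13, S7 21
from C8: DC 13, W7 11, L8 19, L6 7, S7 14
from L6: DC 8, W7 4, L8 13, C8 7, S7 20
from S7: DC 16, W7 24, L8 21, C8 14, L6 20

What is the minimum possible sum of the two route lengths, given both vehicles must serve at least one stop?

Minimum combined distance: 83 blocks.

Check every non-empty split of the stops between the two vehicles; for each half take its own optimal tour:
  {W7} + {L8, C8, L6, S7}: 24 + 65 = 89
  {L8} + {W7, C8, L6, S7}: 30 + 53 = 83
  {W7, L8} + {C8, L6, S7}: 44 + 45 = 89
  {C8} + {W7, L8, L6, S7}: 26 + 66 = 92
  {W7, C8} + {L8, L6, S7}: 36 + 58 = 94
  {L8, C8} + {W7, L6, S7}: 47 + 52 = 99
  … (15 splits in total)
Best: vehicle 1 DC → L8 → DC = 30; vehicle 2 DC → W7 → L6 → C8 → S7 → DC = 53; combined 83.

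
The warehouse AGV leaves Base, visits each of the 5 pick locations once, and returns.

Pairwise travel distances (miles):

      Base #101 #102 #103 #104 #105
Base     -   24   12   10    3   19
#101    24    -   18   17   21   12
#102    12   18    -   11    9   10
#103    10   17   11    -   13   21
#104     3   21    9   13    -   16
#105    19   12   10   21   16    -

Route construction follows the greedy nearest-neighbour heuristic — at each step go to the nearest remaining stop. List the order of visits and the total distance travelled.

At Base the remaining stops are #104 3, #103 10, #102 12, #105 19, #101 24; go to #104.
At #104 the remaining stops are #102 9, #103 13, #105 16, #101 21; go to #102.
At #102 the remaining stops are #105 10, #103 11, #101 18; go to #105.
At #105 the remaining stops are #101 12, #103 21; go to #101.
At #101 the remaining stops are #103 17; go to #103.
Return #103→Base: 10.
Total = 3 + 9 + 10 + 12 + 17 + 10 = 61.

Nearest-neighbour total = 61 miles; route Base → #104 → #102 → #105 → #101 → #103 → Base.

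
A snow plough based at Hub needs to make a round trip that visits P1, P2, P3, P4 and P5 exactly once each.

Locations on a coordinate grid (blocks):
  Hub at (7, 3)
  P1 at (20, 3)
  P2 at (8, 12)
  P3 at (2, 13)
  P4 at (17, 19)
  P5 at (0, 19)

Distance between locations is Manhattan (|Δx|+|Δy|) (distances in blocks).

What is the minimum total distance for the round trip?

Hub → P1 → P2 → P3 → P4 → P5 → Hub: 13+21+7+21+17+23 = 102
Hub → P1 → P2 → P3 → P5 → P4 → Hub: 13+21+7+8+17+26 = 92
Hub → P1 → P2 → P4 → P3 → P5 → Hub: 13+21+16+21+8+23 = 102
Hub → P1 → P2 → P4 → P5 → P3 → Hub: 13+21+16+17+8+15 = 90
Hub → P1 → P2 → P5 → P3 → P4 → Hub: 13+21+15+8+21+26 = 104
Hub → P1 → P2 → P5 → P4 → P3 → Hub: 13+21+15+17+21+15 = 102
Hub → P1 → P3 → P2 → P4 → P5 → Hub: 13+28+7+16+17+23 = 104
Hub → P1 → P3 → P2 → P5 → P4 → Hub: 13+28+7+15+17+26 = 106
Hub → P1 → P3 → P4 → P2 → P5 → Hub: 13+28+21+16+15+23 = 116
Hub → P1 → P3 → P4 → P5 → P2 → Hub: 13+28+21+17+15+10 = 104
Hub → P1 → P3 → P5 → P2 → P4 → Hub: 13+28+8+15+16+26 = 106
Hub → P1 → P3 → P5 → P4 → P2 → Hub: 13+28+8+17+16+10 = 92
Hub → P1 → P4 → P2 → P3 → P5 → Hub: 13+19+16+7+8+23 = 86
Hub → P1 → P4 → P2 → P5 → P3 → Hub: 13+19+16+15+8+15 = 86
… (46 more)
Hub → P1 → P4 → P5 → P3 → P2 → Hub: 13+19+17+8+7+10 = 74  ← best
The minimum is 74.
One optimal route: Hub → P1 → P4 → P5 → P3 → P2 → Hub (or its reverse).

Minimum total distance: 74 blocks.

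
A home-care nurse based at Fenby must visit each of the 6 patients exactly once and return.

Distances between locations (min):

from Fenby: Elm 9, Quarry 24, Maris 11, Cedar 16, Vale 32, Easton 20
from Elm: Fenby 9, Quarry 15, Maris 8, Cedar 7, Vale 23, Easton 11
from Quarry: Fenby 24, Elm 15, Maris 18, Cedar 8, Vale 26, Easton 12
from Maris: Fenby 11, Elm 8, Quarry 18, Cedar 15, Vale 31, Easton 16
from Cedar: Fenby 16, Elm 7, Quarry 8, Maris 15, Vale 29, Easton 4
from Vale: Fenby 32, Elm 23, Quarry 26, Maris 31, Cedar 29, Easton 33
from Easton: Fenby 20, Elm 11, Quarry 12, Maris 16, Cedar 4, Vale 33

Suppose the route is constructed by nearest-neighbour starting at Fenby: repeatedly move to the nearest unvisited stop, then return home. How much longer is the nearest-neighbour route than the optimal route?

From Fenby: Elm=9, Maris=11, Cedar=16, Easton=20, Quarry=24, Vale=32 → choose Elm (9).
From Elm: Cedar=7, Maris=8, Easton=11, Quarry=15, Vale=23 → choose Cedar (7).
From Cedar: Easton=4, Quarry=8, Maris=15, Vale=29 → choose Easton (4).
From Easton: Quarry=12, Maris=16, Vale=33 → choose Quarry (12).
From Quarry: Maris=18, Vale=26 → choose Maris (18).
From Maris: Vale=31 → choose Vale (31).
NN route Fenby → Elm → Cedar → Easton → Quarry → Maris → Vale → Fenby costs 113.
Optimal: Fenby → Elm → Vale → Quarry → Cedar → Easton → Maris → Fenby costs 97 (by enumerating all 360 distinct tours).
Excess = 113 − 97 = 16.

Excess over optimum: 16 min.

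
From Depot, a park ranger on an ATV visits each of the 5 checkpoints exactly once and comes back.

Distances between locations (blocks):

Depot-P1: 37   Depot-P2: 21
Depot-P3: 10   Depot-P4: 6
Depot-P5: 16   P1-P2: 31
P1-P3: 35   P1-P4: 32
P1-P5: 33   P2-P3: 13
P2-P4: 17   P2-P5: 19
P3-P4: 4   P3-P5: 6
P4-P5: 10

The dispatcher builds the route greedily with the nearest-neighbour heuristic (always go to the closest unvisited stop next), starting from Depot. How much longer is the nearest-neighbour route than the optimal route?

Depot: P4=6, P3=10, P5=16, P2=21, P1=37 ⇒ P4
P4: P3=4, P5=10, P2=17, P1=32 ⇒ P3
P3: P5=6, P2=13, P1=35 ⇒ P5
P5: P2=19, P1=33 ⇒ P2
P2: P1=31 ⇒ P1
NN route Depot → P4 → P3 → P5 → P2 → P1 → Depot costs 103.
Optimal: Depot → P2 → P1 → P5 → P3 → P4 → Depot costs 101 (by enumerating all 60 distinct tours).
Excess = 103 − 101 = 2.

2 blocks longer than the optimal tour.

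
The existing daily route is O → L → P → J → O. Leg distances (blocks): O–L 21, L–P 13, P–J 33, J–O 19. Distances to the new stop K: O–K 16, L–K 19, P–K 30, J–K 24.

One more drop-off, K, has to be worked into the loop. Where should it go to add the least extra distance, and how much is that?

Adding 14 blocks by placing K on the O–L leg.

Insertion cost between consecutive stops i–j is d(i,K) + d(K,j) − d(i,j):
  between O and L: 16 + 19 − 21 = 14
  between L and P: 19 + 30 − 13 = 36
  between P and J: 30 + 24 − 33 = 21
  between J and O: 24 + 16 − 19 = 21
Cheapest insertion is between O and L, adding 14.
New total = 86 + 14 = 100.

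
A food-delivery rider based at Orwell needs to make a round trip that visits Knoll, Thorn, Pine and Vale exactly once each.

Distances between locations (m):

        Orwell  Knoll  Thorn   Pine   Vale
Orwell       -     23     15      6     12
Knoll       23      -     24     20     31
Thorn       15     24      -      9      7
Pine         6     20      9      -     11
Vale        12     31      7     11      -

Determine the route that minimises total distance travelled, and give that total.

69 m — the shortest possible round trip.

There are 12 distinct closed tours to check (reversals are equivalent).
Orwell → Knoll → Thorn → Pine → Vale → Orwell: 23+24+9+11+12 = 79
Orwell → Knoll → Thorn → Vale → Pine → Orwell: 23+24+7+11+6 = 71
Orwell → Knoll → Pine → Thorn → Vale → Orwell: 23+20+9+7+12 = 71
Orwell → Knoll → Pine → Vale → Thorn → Orwell: 23+20+11+7+15 = 76
Orwell → Knoll → Vale → Thorn → Pine → Orwell: 23+31+7+9+6 = 76
Orwell → Knoll → Vale → Pine → Thorn → Orwell: 23+31+11+9+15 = 89
Orwell → Thorn → Knoll → Pine → Vale → Orwell: 15+24+20+11+12 = 82
Orwell → Thorn → Knoll → Vale → Pine → Orwell: 15+24+31+11+6 = 87
Orwell → Thorn → Pine → Knoll → Vale → Orwell: 15+9+20+31+12 = 87
Orwell → Thorn → Vale → Knoll → Pine → Orwell: 15+7+31+20+6 = 79
Orwell → Pine → Knoll → Thorn → Vale → Orwell: 6+20+24+7+12 = 69
Orwell → Pine → Thorn → Knoll → Vale → Orwell: 6+9+24+31+12 = 82
The minimum is 69.
One optimal route: Orwell → Pine → Knoll → Thorn → Vale → Orwell (or its reverse).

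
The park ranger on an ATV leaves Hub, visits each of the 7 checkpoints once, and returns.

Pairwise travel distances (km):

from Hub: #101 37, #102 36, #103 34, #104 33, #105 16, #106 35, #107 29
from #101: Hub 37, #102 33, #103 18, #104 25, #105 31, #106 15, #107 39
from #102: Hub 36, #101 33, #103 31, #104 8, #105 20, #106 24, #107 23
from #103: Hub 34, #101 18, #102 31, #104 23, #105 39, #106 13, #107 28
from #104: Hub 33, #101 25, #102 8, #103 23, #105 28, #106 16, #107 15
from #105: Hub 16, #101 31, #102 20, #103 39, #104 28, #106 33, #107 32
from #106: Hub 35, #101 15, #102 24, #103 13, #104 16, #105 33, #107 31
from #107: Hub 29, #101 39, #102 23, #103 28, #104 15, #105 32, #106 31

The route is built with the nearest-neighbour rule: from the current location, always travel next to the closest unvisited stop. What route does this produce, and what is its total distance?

Hub → [#105:16 / #107:29 / #104:33 / #103:34 / #106:35 / #102:36 / #101:37] → #105 (16)
#105 → [#102:20 / #104:28 / #101:31 / #107:32 / #106:33 / #103:39] → #102 (20)
#102 → [#104:8 / #107:23 / #106:24 / #103:31 / #101:33] → #104 (8)
#104 → [#107:15 / #106:16 / #103:23 / #101:25] → #107 (15)
#107 → [#103:28 / #106:31 / #101:39] → #103 (28)
#103 → [#106:13 / #101:18] → #106 (13)
#106 → [#101:15] → #101 (15)
Return #101→Hub: 37.
Total = 16 + 20 + 8 + 15 + 28 + 13 + 15 + 37 = 152.

152 km along Hub → #105 → #102 → #104 → #107 → #103 → #106 → #101 → Hub.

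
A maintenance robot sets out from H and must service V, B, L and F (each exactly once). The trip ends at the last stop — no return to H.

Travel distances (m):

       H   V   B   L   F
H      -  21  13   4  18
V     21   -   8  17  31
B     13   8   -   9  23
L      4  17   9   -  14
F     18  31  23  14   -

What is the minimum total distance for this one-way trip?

There are 4! = 24 possible orderings.
H - V - B - L - F: 21+8+9+14 = 52
H - V - B - F - L: 21+8+23+14 = 66
H - V - L - B - F: 21+17+9+23 = 70
H - V - L - F - B: 21+17+14+23 = 75
H - V - F - B - L: 21+31+23+9 = 84
H - V - F - L - B: 21+31+14+9 = 75
H - B - V - L - F: 13+8+17+14 = 52
H - B - V - F - L: 13+8+31+14 = 66
H - B - L - V - F: 13+9+17+31 = 70
H - B - L - F - V: 13+9+14+31 = 67
H - B - F - V - L: 13+23+31+17 = 84
H - B - F - L - V: 13+23+14+17 = 67
H - L - V - B - F: 4+17+8+23 = 52
H - L - V - F - B: 4+17+31+23 = 75
… (10 more)
H - L - F - B - V: 4+14+23+8 = 49  ← best
The minimum is 49.
One shortest path: H → L → F → B → V.

49 m — the minimum one-way total.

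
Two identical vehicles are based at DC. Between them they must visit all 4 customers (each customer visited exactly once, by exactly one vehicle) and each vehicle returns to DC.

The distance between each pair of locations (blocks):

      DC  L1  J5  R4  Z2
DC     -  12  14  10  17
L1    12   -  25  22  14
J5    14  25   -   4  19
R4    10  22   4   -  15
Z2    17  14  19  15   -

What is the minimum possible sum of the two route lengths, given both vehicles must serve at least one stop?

There are 2^3 − 1 = 7 ways to divide the 4 stops into two non-empty groups. For each, the best each vehicle can do is its own shortest tour through its group:
  {L1} + {J5, R4, Z2}: 24 + 50 = 74
  {J5} + {L1, R4, Z2}: 28 + 51 = 79
  {L1, J5} + {R4, Z2}: 51 + 42 = 93
  {R4} + {L1, J5, Z2}: 20 + 59 = 79
  {L1, R4} + {J5, Z2}: 44 + 50 = 94
  {J5, R4} + {L1, Z2}: 28 + 43 = 71
  … (7 splits in total)
Best: vehicle 1 DC → J5 → R4 → DC = 28; vehicle 2 DC → L1 → Z2 → DC = 43; combined 71.

Minimum combined distance: 71 blocks.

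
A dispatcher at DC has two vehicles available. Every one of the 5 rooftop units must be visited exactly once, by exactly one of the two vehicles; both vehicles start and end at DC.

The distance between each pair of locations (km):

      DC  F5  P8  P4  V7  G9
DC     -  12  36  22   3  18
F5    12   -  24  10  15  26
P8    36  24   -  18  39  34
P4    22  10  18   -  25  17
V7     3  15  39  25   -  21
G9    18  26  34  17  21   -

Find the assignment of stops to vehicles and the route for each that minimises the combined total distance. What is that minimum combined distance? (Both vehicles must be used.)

Check every non-empty split of the stops between the two vehicles; for each half take its own optimal tour:
  {F5} + {P8, P4, V7, G9}: 24 + 95 = 119
  {P8} + {F5, P4, V7, G9}: 72 + 63 = 135
  {F5, P8} + {P4, V7, G9}: 72 + 63 = 135
  {P4} + {F5, P8, V7, G9}: 44 + 94 = 138
  {F5, P4} + {P8, V7, G9}: 44 + 94 = 138
  {P8, P4} + {F5, V7, G9}: 76 + 62 = 138
  … (15 splits in total)
  {V7} + {F5, P8, P4, G9}: 6 + 89 = 95  ← best
Best: vehicle 1 DC → V7 → DC = 6; vehicle 2 DC → F5 → P8 → P4 → G9 → DC = 89; combined 95.

Minimum combined distance: 95 km.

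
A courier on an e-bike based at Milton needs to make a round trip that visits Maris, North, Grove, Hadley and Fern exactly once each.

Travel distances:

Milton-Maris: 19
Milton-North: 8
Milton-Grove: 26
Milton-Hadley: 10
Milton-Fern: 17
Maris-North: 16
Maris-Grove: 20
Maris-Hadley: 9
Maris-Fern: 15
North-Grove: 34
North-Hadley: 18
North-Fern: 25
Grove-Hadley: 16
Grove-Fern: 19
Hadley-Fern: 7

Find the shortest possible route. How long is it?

With 5 stops there are 5!/2 = 60 distinct round trips (a route and its reverse cost the same).
Milton - Maris - North - Grove - Hadley - Fern - Milton: 19+16+34+16+7+17 = 109
Milton - Maris - North - Grove - Fern - Hadley - Milton: 19+16+34+19+7+10 = 105
Milton - Maris - North - Hadley - Grove - Fern - Milton: 19+16+18+16+19+17 = 105
Milton - Maris - North - Hadley - Fern - Grove - Milton: 19+16+18+7+19+26 = 105
Milton - Maris - North - Fern - Grove - Hadley - Milton: 19+16+25+19+16+10 = 105
Milton - Maris - North - Fern - Hadley - Grove - Milton: 19+16+25+7+16+26 = 109
Milton - Maris - Grove - North - Hadley - Fern - Milton: 19+20+34+18+7+17 = 115
Milton - Maris - Grove - North - Fern - Hadley - Milton: 19+20+34+25+7+10 = 115
Milton - Maris - Grove - Hadley - North - Fern - Milton: 19+20+16+18+25+17 = 115
Milton - Maris - Grove - Hadley - Fern - North - Milton: 19+20+16+7+25+8 = 95
Milton - Maris - Grove - Fern - North - Hadley - Milton: 19+20+19+25+18+10 = 111
Milton - Maris - Grove - Fern - Hadley - North - Milton: 19+20+19+7+18+8 = 91
Milton - Maris - Hadley - North - Grove - Fern - Milton: 19+9+18+34+19+17 = 116
Milton - Maris - Hadley - North - Fern - Grove - Milton: 19+9+18+25+19+26 = 116
… (46 more)
Milton - North - Maris - Grove - Fern - Hadley - Milton: 8+16+20+19+7+10 = 80  ← best
The minimum is 80.
One optimal route: Milton → North → Maris → Grove → Fern → Hadley → Milton (or its reverse).

80 — the shortest possible round trip.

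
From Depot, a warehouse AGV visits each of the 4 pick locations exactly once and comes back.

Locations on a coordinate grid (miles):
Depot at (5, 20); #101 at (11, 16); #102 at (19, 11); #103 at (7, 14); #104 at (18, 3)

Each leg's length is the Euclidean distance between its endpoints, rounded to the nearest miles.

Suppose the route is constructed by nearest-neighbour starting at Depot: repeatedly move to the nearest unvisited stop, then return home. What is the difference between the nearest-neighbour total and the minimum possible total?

Excess over optimum: 2 miles.

Depot: #103=6, #101=7, #102=17, #104=21 ⇒ #103
#103: #101=4, #102=12, #104=16 ⇒ #101
#101: #102=9, #104=15 ⇒ #102
#102: #104=8 ⇒ #104
NN route Depot → #103 → #101 → #102 → #104 → Depot costs 48.
Optimal: Depot → #101 → #102 → #104 → #103 → Depot costs 46 (by enumerating all 12 distinct tours).
Excess = 48 − 46 = 2.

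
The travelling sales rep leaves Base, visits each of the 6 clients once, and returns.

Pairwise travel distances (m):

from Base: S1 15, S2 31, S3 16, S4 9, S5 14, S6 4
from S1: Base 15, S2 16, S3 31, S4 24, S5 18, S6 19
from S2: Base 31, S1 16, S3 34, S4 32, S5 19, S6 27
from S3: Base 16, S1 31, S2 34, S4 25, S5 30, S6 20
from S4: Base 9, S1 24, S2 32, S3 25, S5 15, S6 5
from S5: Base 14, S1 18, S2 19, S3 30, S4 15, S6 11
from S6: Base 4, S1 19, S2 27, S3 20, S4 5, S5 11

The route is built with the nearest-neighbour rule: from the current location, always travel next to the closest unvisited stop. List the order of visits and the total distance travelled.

At Base the remaining stops are S6 4, S4 9, S5 14, S1 15, S3 16, S2 31; go to S6.
At S6 the remaining stops are S4 5, S5 11, S1 19, S3 20, S2 27; go to S4.
At S4 the remaining stops are S5 15, S1 24, S3 25, S2 32; go to S5.
At S5 the remaining stops are S1 18, S2 19, S3 30; go to S1.
At S1 the remaining stops are S2 16, S3 31; go to S2.
At S2 the remaining stops are S3 34; go to S3.
Return S3→Base: 16.
Total = 4 + 5 + 15 + 18 + 16 + 34 + 16 = 108.

Nearest-neighbour total = 108 m; route Base → S6 → S4 → S5 → S1 → S2 → S3 → Base.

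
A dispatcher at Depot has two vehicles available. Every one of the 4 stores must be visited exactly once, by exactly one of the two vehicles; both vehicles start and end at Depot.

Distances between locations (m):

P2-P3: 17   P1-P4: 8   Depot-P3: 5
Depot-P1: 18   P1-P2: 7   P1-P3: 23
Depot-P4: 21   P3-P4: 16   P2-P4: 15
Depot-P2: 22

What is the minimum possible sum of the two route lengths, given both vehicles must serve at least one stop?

Minimum combined distance: 68 m.

Check every non-empty split of the stops between the two vehicles; for each half take its own optimal tour:
  {P1} + {P2, P3, P4}: 36 + 58 = 94
  {P2} + {P1, P3, P4}: 44 + 47 = 91
  {P1, P2} + {P3, P4}: 47 + 42 = 89
  {P3} + {P1, P2, P4}: 10 + 58 = 68
  {P1, P3} + {P2, P4}: 46 + 58 = 104
  {P2, P3} + {P1, P4}: 44 + 47 = 91
  … (7 splits in total)
Best: vehicle 1 Depot → P3 → Depot = 10; vehicle 2 Depot → P2 → P1 → P4 → Depot = 58; combined 68.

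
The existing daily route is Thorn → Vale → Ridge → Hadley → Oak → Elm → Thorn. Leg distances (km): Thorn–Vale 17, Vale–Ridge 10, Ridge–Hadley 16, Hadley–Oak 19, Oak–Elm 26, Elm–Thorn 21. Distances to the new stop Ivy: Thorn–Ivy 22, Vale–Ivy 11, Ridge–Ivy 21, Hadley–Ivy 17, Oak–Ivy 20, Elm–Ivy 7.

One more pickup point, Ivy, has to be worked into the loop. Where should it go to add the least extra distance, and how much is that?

Minimum extra distance: 1 km, inserting Ivy between Oak and Elm.

Insertion cost between consecutive stops i–j is d(i,Ivy) + d(Ivy,j) − d(i,j):
  between Thorn and Vale: 22 + 11 − 17 = 16
  between Vale and Ridge: 11 + 21 − 10 = 22
  between Ridge and Hadley: 21 + 17 − 16 = 22
  between Hadley and Oak: 17 + 20 − 19 = 18
  between Oak and Elm: 20 + 7 − 26 = 1
  between Elm and Thorn: 7 + 22 − 21 = 8
Cheapest insertion is between Oak and Elm, adding 1.
New total = 109 + 1 = 110.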